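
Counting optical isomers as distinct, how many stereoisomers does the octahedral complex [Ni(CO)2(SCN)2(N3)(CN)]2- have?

8

The six octahedral sites form three mutually perpendicular trans pairs.
Working through the distinct placements yields 6 geometric isomers: CO cis, SCN trans; CO cis, SCN cis (3 arrangements, 2 chiral); CO trans, SCN trans; CO trans, SCN cis.
Of these, 2 lack any improper symmetry element and so occur as enantiomeric pairs, giving 6 + 2 = 8 stereoisomers in total.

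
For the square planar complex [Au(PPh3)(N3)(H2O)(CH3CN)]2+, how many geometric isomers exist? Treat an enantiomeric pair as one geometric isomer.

In a square planar complex each vertex has one trans partner and two cis neighbours.
The distinct arrangements are (3 in all): (CH3CN/N3 trans, H2O/PPh3 trans); (CH3CN/PPh3 trans, H2O/N3 trans); (CH3CN/H2O trans, N3/PPh3 trans).

3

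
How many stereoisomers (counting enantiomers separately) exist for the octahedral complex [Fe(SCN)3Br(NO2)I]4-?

5

The six octahedral sites form three mutually perpendicular trans pairs.
Systematic placement gives 4 geometric isomers: SCN mer (3 arrangements); SCN fac (chiral).
One of these lacks any improper symmetry element and so occurs as an enantiomeric pair, giving 4 + 1 = 5 stereoisomers in total.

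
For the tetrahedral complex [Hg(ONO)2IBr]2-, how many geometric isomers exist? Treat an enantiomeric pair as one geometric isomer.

All four vertices of a tetrahedron are equivalent and mutually adjacent, so cis/trans isomerism cannot arise.
Only one geometric arrangement is possible.

1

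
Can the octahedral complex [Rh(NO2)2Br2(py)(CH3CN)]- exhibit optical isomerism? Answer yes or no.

In an octahedral complex each vertex has one trans partner and four cis neighbours.
Systematic placement gives 6 geometric isomers: NO2 cis, Br trans; NO2 trans, Br trans; NO2 cis, Br cis (3 arrangements, 2 chiral); NO2 trans, Br cis.
Of these, 2 lack any improper symmetry element and so occur as enantiomeric pairs, giving 6 + 2 = 8 stereoisomers in total.

yes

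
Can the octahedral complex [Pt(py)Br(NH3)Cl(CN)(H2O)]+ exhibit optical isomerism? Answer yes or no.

yes

An octahedron has six vertices in three trans pairs; every non-trans pair is cis.
Systematic enumeration (placing each ligand type in turn and discarding arrangements equivalent by rotation or reflection) gives 15 geometric isomers.
Of these, 15 lack any improper symmetry element and so occur as enantiomeric pairs, giving 15 + 15 = 30 stereoisomers in total.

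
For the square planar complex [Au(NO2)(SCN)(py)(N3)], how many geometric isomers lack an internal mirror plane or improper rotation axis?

0

In a square planar complex each vertex has one trans partner and two cis neighbours.
Working through the distinct placements yields 3 geometric isomers: (N3/SCN trans, NO2/py trans); (N3/py trans, NO2/SCN trans); (N3/NO2 trans, SCN/py trans).
Each arrangement has an internal mirror plane or centre of symmetry, so none is chiral.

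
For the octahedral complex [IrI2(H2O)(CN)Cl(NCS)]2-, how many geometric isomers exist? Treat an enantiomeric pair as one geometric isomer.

The six octahedral sites form three mutually perpendicular trans pairs.
Systematic enumeration (placing each ligand type in turn and discarding arrangements equivalent by rotation or reflection) gives 9 geometric isomers.

9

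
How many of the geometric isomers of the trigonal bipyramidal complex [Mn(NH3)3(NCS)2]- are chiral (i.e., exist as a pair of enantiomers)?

0

Systematic placement gives 3 geometric isomers: NCS both axial; NCS one axial, one equatorial; NCS both equatorial.
Each arrangement has an internal mirror plane or centre of symmetry, so none is chiral.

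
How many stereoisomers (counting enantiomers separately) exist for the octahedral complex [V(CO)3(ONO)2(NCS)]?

3

In an octahedral complex each vertex has one trans partner and four cis neighbours.
Working through the distinct placements yields 3 geometric isomers: CO mer, ONO trans; CO mer, ONO cis; CO fac, ONO cis.
Each arrangement has an internal mirror plane or centre of symmetry, so none is chiral.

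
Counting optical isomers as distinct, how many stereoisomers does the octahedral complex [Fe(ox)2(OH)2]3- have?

Each ox is bidentate and must span two cis positions.
There are 2 geometric isomers: OH trans; OH cis (chiral).
One of these lacks any improper symmetry element and so occurs as an enantiomeric pair, giving 2 + 1 = 3 stereoisomers in total.

3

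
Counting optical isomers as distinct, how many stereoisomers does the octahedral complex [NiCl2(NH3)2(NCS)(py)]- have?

An octahedron has six vertices in three trans pairs; every non-trans pair is cis.
Systematic placement gives 6 geometric isomers: Cl trans, NH3 cis; Cl trans, NH3 trans; Cl cis, NH3 cis (3 arrangements, 2 chiral); Cl cis, NH3 trans.
Of these, 2 lack any improper symmetry element and so occur as enantiomeric pairs, giving 6 + 2 = 8 stereoisomers in total.

8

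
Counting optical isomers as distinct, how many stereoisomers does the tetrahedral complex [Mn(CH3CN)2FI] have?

1

Only one geometric arrangement is possible.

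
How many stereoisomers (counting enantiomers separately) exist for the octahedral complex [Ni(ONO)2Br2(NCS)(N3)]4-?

8

Working through the distinct placements yields 6 geometric isomers: ONO trans, Br trans; ONO cis, Br trans; ONO trans, Br cis; ONO cis, Br cis (3 arrangements, 2 chiral).
Of these, 2 lack any improper symmetry element and so occur as enantiomeric pairs, giving 6 + 2 = 8 stereoisomers in total.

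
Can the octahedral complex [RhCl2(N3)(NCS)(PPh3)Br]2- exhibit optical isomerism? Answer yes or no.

yes

The six octahedral sites form three mutually perpendicular trans pairs.
Systematic enumeration (placing each ligand type in turn and discarding arrangements equivalent by rotation or reflection) gives 9 geometric isomers.
Of these, 6 lack any improper symmetry element and so occur as enantiomeric pairs, giving 9 + 6 = 15 stereoisomers in total.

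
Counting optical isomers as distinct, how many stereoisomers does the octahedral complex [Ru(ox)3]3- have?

2

An octahedron has six vertices in three trans pairs; every non-trans pair is cis.
Each ox is bidentate and must span two cis positions.
Only one geometric arrangement is possible; it has no improper symmetry element, so it exists as a pair of enantiomers (2 stereoisomers).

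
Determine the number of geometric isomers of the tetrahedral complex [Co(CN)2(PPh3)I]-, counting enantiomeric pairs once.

All four vertices of a tetrahedron are equivalent and mutually adjacent, so cis/trans isomerism cannot arise.
Only one geometric arrangement is possible.

1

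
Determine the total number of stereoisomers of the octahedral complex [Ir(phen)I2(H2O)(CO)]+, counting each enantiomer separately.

6

An octahedron has six vertices in three trans pairs; every non-trans pair is cis.
Each phen is bidentate and must span two cis positions.
Systematic placement gives 4 geometric isomers: I cis (3 arrangements, 2 chiral); I trans.
Of these, 2 lack any improper symmetry element and so occur as enantiomeric pairs, giving 4 + 2 = 6 stereoisomers in total.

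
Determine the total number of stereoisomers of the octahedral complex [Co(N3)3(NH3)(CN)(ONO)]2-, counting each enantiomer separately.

5

The six octahedral sites form three mutually perpendicular trans pairs.
Working through the distinct placements yields 4 geometric isomers: N3 mer (3 arrangements); N3 fac (chiral).
One of these lacks any improper symmetry element and so occurs as an enantiomeric pair, giving 4 + 1 = 5 stereoisomers in total.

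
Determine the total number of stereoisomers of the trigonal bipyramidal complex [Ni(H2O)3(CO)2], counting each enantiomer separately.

3

The distinct arrangements are (3 in all): CO both axial; CO one axial, one equatorial; CO both equatorial.
Each arrangement has an internal mirror plane or centre of symmetry, so none is chiral.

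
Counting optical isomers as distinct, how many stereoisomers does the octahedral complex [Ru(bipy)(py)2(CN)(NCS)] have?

Each bipy is bidentate and must span two cis positions.
There are 4 geometric isomers: py cis (3 arrangements, 2 chiral); py trans.
Of these, 2 lack any improper symmetry element and so occur as enantiomeric pairs, giving 4 + 2 = 6 stereoisomers in total.

6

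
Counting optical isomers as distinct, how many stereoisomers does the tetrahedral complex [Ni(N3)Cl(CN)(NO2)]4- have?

2

In a tetrahedral complex all four positions are equivalent and every pair of ligands is adjacent — there is no cis/trans distinction.
Only one geometric arrangement is possible; it has no improper symmetry element, so it exists as a pair of enantiomers (2 stereoisomers).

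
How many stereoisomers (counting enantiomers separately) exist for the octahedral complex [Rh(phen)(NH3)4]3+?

1

In an octahedral complex each vertex has one trans partner and four cis neighbours.
Each phen is bidentate and must span two cis positions.
Only one geometric arrangement is possible.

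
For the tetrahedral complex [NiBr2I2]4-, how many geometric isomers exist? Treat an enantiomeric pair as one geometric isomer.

In a tetrahedral complex all four positions are equivalent and every pair of ligands is adjacent — there is no cis/trans distinction.
Only one geometric arrangement is possible.

1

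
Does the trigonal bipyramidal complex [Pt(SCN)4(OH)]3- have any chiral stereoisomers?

no

In a trigonal bipyramid the two axial positions differ from the three equatorial ones.
Working through the distinct placements yields 2 geometric isomers: OH axial; OH equatorial.
Each arrangement has an internal mirror plane or centre of symmetry, so none is chiral.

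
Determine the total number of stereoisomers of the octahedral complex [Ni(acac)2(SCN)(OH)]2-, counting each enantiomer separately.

Each acac is bidentate and must span two cis positions.
There are 2 geometric isomers: SCN and OH mutually trans; SCN and OH mutually cis (chiral).
One of these lacks any improper symmetry element and so occurs as an enantiomeric pair, giving 2 + 1 = 3 stereoisomers in total.

3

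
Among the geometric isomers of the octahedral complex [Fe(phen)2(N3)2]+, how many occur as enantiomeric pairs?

An octahedron has six vertices in three trans pairs; every non-trans pair is cis.
Each phen is bidentate and must span two cis positions.
There are 2 geometric isomers: N3 trans; N3 cis (chiral).
One of these lacks any improper symmetry element and so occurs as an enantiomeric pair, giving 2 + 1 = 3 stereoisomers in total.

1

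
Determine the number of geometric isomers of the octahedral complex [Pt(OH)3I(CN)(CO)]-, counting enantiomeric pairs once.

The six octahedral sites form three mutually perpendicular trans pairs.
Working through the distinct placements yields 4 geometric isomers: OH mer (3 arrangements); OH fac (chiral).

4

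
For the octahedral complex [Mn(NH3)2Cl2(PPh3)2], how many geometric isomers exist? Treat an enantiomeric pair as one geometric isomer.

5

There are 5 geometric isomers: NH3 trans, Cl trans, PPh3 trans; NH3 cis, Cl trans, PPh3 cis; NH3 cis, Cl cis, PPh3 trans; NH3 cis, Cl cis, PPh3 cis (chiral); NH3 trans, Cl cis, PPh3 cis.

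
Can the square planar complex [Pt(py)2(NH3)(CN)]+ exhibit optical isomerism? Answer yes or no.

no

Systematic placement gives 2 geometric isomers: py cis; py trans.
Each arrangement has an internal mirror plane or centre of symmetry, so none is chiral.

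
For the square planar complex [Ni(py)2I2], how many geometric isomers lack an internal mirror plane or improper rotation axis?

A square has two trans pairs of vertices; adjacent vertices are cis.
There are 2 geometric isomers: py cis; py trans.
Each arrangement has an internal mirror plane or centre of symmetry, so none is chiral.

0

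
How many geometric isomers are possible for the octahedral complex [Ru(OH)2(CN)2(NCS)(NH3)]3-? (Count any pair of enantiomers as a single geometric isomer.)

In an octahedral complex each vertex has one trans partner and four cis neighbours.
The distinct arrangements are (6 in all): OH trans, CN trans; OH cis, CN trans; OH trans, CN cis; OH cis, CN cis (3 arrangements, 2 chiral).

6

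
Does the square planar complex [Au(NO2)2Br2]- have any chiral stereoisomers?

no

A square has two trans pairs of vertices; adjacent vertices are cis.
Systematic placement gives 2 geometric isomers: NO2 cis; NO2 trans.
Each arrangement has an internal mirror plane or centre of symmetry, so none is chiral.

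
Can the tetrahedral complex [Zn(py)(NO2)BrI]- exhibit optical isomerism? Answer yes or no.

yes

In a tetrahedral complex all four positions are equivalent and every pair of ligands is adjacent — there is no cis/trans distinction.
Only one geometric arrangement is possible; it has no improper symmetry element, so it exists as a pair of enantiomers (2 stereoisomers).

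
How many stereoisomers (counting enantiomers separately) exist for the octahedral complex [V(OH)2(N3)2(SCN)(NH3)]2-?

8

The distinct arrangements are (6 in all): OH cis, N3 trans; OH trans, N3 trans; OH cis, N3 cis (3 arrangements, 2 chiral); OH trans, N3 cis.
Of these, 2 lack any improper symmetry element and so occur as enantiomeric pairs, giving 6 + 2 = 8 stereoisomers in total.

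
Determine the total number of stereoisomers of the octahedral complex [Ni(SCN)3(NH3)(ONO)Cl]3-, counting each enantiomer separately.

The six octahedral sites form three mutually perpendicular trans pairs.
Systematic placement gives 4 geometric isomers: SCN mer (3 arrangements); SCN fac (chiral).
One of these lacks any improper symmetry element and so occurs as an enantiomeric pair, giving 4 + 1 = 5 stereoisomers in total.

5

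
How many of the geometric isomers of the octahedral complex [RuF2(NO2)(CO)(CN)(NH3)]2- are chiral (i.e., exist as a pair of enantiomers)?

6

The six octahedral sites form three mutually perpendicular trans pairs.
Systematic enumeration (placing each ligand type in turn and discarding arrangements equivalent by rotation or reflection) gives 9 geometric isomers.
Of these, 6 lack any improper symmetry element and so occur as enantiomeric pairs, giving 9 + 6 = 15 stereoisomers in total.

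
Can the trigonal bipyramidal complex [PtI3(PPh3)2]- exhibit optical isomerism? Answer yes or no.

no

A trigonal bipyramid has two axial and three equatorial sites, which are chemically inequivalent.
There are 3 geometric isomers: PPh3 both equatorial; PPh3 one axial, one equatorial; PPh3 both axial.
Each arrangement has an internal mirror plane or centre of symmetry, so none is chiral.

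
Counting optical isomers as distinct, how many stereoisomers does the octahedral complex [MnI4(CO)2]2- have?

An octahedron has six vertices in three trans pairs; every non-trans pair is cis.
Systematic placement gives 2 geometric isomers: CO trans; CO cis.
Each arrangement has an internal mirror plane or centre of symmetry, so none is chiral.

2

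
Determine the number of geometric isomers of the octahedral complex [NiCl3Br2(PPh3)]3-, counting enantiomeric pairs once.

An octahedron has six vertices in three trans pairs; every non-trans pair is cis.
Systematic placement gives 3 geometric isomers: Cl mer, Br trans; Cl fac, Br cis; Cl mer, Br cis.

3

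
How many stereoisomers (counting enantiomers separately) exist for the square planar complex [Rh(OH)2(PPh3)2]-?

The distinct arrangements are (2 in all): OH cis; OH trans.
Each arrangement has an internal mirror plane or centre of symmetry, so none is chiral.

2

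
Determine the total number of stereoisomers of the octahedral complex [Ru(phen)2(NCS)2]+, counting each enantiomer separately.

3

Each phen is bidentate and must span two cis positions.
The distinct arrangements are (2 in all): NCS trans; NCS cis (chiral).
One of these lacks any improper symmetry element and so occurs as an enantiomeric pair, giving 2 + 1 = 3 stereoisomers in total.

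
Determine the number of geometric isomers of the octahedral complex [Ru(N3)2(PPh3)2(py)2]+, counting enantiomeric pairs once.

An octahedron has six vertices in three trans pairs; every non-trans pair is cis.
Working through the distinct placements yields 5 geometric isomers: N3 trans, PPh3 trans, py trans; N3 trans, PPh3 cis, py cis; N3 cis, PPh3 cis, py trans; N3 cis, PPh3 cis, py cis (chiral); N3 cis, PPh3 trans, py cis.

5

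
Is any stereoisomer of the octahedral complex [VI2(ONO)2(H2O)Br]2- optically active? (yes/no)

yes

The six octahedral sites form three mutually perpendicular trans pairs.
Systematic placement gives 6 geometric isomers: I trans, ONO trans; I cis, ONO cis (3 arrangements, 2 chiral); I cis, ONO trans; I trans, ONO cis.
Of these, 2 lack any improper symmetry element and so occur as enantiomeric pairs, giving 6 + 2 = 8 stereoisomers in total.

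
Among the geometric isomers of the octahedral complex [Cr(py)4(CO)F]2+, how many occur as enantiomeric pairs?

In an octahedral complex each vertex has one trans partner and four cis neighbours.
Working through the distinct placements yields 2 geometric isomers: CO and F mutually trans; CO and F mutually cis.
Each arrangement has an internal mirror plane or centre of symmetry, so none is chiral.

0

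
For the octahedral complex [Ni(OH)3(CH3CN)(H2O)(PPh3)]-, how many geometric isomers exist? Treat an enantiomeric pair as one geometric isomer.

4

In an octahedral complex each vertex has one trans partner and four cis neighbours.
There are 4 geometric isomers: OH mer (3 arrangements); OH fac (chiral).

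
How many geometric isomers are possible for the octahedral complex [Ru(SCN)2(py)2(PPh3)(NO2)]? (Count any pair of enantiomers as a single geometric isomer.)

6

Systematic placement gives 6 geometric isomers: SCN trans, py trans; SCN cis, py cis (3 arrangements, 2 chiral); SCN cis, py trans; SCN trans, py cis.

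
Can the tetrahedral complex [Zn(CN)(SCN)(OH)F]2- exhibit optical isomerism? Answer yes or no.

yes

All four vertices of a tetrahedron are equivalent and mutually adjacent, so cis/trans isomerism cannot arise.
Only one geometric arrangement is possible; it has no improper symmetry element, so it exists as a pair of enantiomers (2 stereoisomers).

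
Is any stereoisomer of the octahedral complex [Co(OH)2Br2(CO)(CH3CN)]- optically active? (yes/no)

yes

In an octahedral complex each vertex has one trans partner and four cis neighbours.
There are 6 geometric isomers: OH trans, Br trans; OH cis, Br trans; OH trans, Br cis; OH cis, Br cis (3 arrangements, 2 chiral).
Of these, 2 lack any improper symmetry element and so occur as enantiomeric pairs, giving 6 + 2 = 8 stereoisomers in total.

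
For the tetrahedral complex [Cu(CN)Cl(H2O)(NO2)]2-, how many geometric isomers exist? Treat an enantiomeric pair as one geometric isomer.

1

In a tetrahedral complex all four positions are equivalent and every pair of ligands is adjacent — there is no cis/trans distinction.
Only one geometric arrangement is possible; it has no improper symmetry element, so it exists as a pair of enantiomers (2 stereoisomers).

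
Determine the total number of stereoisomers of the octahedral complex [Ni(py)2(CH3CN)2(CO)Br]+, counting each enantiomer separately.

The six octahedral sites form three mutually perpendicular trans pairs.
Working through the distinct placements yields 6 geometric isomers: py trans, CH3CN cis; py cis, CH3CN cis (3 arrangements, 2 chiral); py trans, CH3CN trans; py cis, CH3CN trans.
Of these, 2 lack any improper symmetry element and so occur as enantiomeric pairs, giving 6 + 2 = 8 stereoisomers in total.

8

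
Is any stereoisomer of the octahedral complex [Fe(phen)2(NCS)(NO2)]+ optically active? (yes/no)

yes

Each phen is bidentate and must span two cis positions.
There are 2 geometric isomers: NCS and NO2 mutually trans; NCS and NO2 mutually cis (chiral).
One of these lacks any improper symmetry element and so occurs as an enantiomeric pair, giving 2 + 1 = 3 stereoisomers in total.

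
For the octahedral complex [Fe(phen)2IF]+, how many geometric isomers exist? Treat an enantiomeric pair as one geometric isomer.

2

Each phen is bidentate and must span two cis positions.
The distinct arrangements are (2 in all): I and F mutually trans; I and F mutually cis (chiral).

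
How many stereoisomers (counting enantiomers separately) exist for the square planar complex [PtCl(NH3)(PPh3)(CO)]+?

3

A square has two trans pairs of vertices; adjacent vertices are cis.
Working through the distinct placements yields 3 geometric isomers: (CO/NH3 trans, Cl/PPh3 trans); (CO/PPh3 trans, Cl/NH3 trans); (CO/Cl trans, NH3/PPh3 trans).
Each arrangement has an internal mirror plane or centre of symmetry, so none is chiral.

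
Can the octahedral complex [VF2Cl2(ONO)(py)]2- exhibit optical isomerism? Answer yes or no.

An octahedron has six vertices in three trans pairs; every non-trans pair is cis.
There are 6 geometric isomers: F trans, Cl trans; F cis, Cl trans; F cis, Cl cis (3 arrangements, 2 chiral); F trans, Cl cis.
Of these, 2 lack any improper symmetry element and so occur as enantiomeric pairs, giving 6 + 2 = 8 stereoisomers in total.

yes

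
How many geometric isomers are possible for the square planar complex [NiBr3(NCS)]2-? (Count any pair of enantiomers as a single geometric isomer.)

A square has two trans pairs of vertices; adjacent vertices are cis.
Only one geometric arrangement is possible.

1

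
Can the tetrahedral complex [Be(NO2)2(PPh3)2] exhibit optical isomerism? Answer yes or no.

no

In a tetrahedral complex all four positions are equivalent and every pair of ligands is adjacent — there is no cis/trans distinction.
Only one geometric arrangement is possible.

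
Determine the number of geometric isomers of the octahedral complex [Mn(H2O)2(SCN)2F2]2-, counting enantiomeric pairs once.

An octahedron has six vertices in three trans pairs; every non-trans pair is cis.
Working through the distinct placements yields 5 geometric isomers: H2O trans, SCN trans, F trans; H2O cis, SCN cis, F trans; H2O cis, SCN trans, F cis; H2O cis, SCN cis, F cis (chiral); H2O trans, SCN cis, F cis.

5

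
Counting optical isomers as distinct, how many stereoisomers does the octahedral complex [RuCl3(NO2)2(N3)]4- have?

3

An octahedron has six vertices in three trans pairs; every non-trans pair is cis.
The distinct arrangements are (3 in all): Cl mer, NO2 trans; Cl mer, NO2 cis; Cl fac, NO2 cis.
Each arrangement has an internal mirror plane or centre of symmetry, so none is chiral.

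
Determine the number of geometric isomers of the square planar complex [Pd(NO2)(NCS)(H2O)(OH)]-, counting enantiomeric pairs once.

3

In a square planar complex each vertex has one trans partner and two cis neighbours.
There are 3 geometric isomers: (H2O/NO2 trans, NCS/OH trans); (H2O/OH trans, NCS/NO2 trans); (H2O/NCS trans, NO2/OH trans).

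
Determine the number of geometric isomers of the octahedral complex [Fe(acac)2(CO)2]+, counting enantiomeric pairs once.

2

An octahedron has six vertices in three trans pairs; every non-trans pair is cis.
Each acac is bidentate and must span two cis positions.
There are 2 geometric isomers: CO trans; CO cis (chiral).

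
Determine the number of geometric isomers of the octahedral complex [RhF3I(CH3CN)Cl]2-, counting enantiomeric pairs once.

4

In an octahedral complex each vertex has one trans partner and four cis neighbours.
Systematic placement gives 4 geometric isomers: F mer (3 arrangements); F fac (chiral).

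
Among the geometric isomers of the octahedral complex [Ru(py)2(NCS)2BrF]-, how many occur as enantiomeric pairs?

An octahedron has six vertices in three trans pairs; every non-trans pair is cis.
Working through the distinct placements yields 6 geometric isomers: py trans, NCS trans; py cis, NCS cis (3 arrangements, 2 chiral); py trans, NCS cis; py cis, NCS trans.
Of these, 2 lack any improper symmetry element and so occur as enantiomeric pairs, giving 6 + 2 = 8 stereoisomers in total.

2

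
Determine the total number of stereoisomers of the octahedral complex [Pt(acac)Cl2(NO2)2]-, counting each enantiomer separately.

4

In an octahedral complex each vertex has one trans partner and four cis neighbours.
Each acac is bidentate and must span two cis positions.
Working through the distinct placements yields 3 geometric isomers: Cl trans, NO2 cis; Cl cis, NO2 cis (chiral); Cl cis, NO2 trans.
One of these lacks any improper symmetry element and so occurs as an enantiomeric pair, giving 3 + 1 = 4 stereoisomers in total.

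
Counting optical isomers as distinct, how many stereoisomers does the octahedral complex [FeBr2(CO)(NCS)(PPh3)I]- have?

The six octahedral sites form three mutually perpendicular trans pairs.
Systematic enumeration (placing each ligand type in turn and discarding arrangements equivalent by rotation or reflection) gives 9 geometric isomers.
Of these, 6 lack any improper symmetry element and so occur as enantiomeric pairs, giving 9 + 6 = 15 stereoisomers in total.

15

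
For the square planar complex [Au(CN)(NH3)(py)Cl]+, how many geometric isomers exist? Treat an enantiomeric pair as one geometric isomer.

A square has two trans pairs of vertices; adjacent vertices are cis.
Systematic placement gives 3 geometric isomers: (CN/NH3 trans, Cl/py trans); (CN/py trans, Cl/NH3 trans); (CN/Cl trans, NH3/py trans).

3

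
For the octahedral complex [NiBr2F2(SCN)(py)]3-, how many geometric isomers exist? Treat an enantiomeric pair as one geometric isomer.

The six octahedral sites form three mutually perpendicular trans pairs.
The distinct arrangements are (6 in all): Br trans, F trans; Br trans, F cis; Br cis, F cis (3 arrangements, 2 chiral); Br cis, F trans.

6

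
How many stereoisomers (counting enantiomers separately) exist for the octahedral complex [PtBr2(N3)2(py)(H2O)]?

In an octahedral complex each vertex has one trans partner and four cis neighbours.
The distinct arrangements are (6 in all): Br trans, N3 cis; Br trans, N3 trans; Br cis, N3 cis (3 arrangements, 2 chiral); Br cis, N3 trans.
Of these, 2 lack any improper symmetry element and so occur as enantiomeric pairs, giving 6 + 2 = 8 stereoisomers in total.

8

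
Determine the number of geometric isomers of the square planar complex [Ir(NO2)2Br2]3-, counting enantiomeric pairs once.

2

In a square planar complex each vertex has one trans partner and two cis neighbours.
Working through the distinct placements yields 2 geometric isomers: NO2 cis; NO2 trans.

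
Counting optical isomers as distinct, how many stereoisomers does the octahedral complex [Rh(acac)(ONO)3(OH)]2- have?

Each acac is bidentate and must span two cis positions.
Working through the distinct placements yields 2 geometric isomers: ONO fac; ONO mer.
Each arrangement has an internal mirror plane or centre of symmetry, so none is chiral.

2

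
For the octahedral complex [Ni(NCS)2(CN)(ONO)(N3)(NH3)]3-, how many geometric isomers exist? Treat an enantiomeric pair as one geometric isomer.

9

Systematic enumeration (placing each ligand type in turn and discarding arrangements equivalent by rotation or reflection) gives 9 geometric isomers.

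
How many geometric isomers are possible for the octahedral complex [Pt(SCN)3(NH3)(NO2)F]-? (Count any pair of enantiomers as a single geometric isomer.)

There are 4 geometric isomers: SCN mer (3 arrangements); SCN fac (chiral).

4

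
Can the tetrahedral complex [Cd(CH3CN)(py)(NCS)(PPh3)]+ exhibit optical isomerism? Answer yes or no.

All four vertices of a tetrahedron are equivalent and mutually adjacent, so cis/trans isomerism cannot arise.
Only one geometric arrangement is possible; it has no improper symmetry element, so it exists as a pair of enantiomers (2 stereoisomers).

yes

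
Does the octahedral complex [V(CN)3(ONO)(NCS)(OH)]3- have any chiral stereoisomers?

yes

The six octahedral sites form three mutually perpendicular trans pairs.
Systematic placement gives 4 geometric isomers: CN mer (3 arrangements); CN fac (chiral).
One of these lacks any improper symmetry element and so occurs as an enantiomeric pair, giving 4 + 1 = 5 stereoisomers in total.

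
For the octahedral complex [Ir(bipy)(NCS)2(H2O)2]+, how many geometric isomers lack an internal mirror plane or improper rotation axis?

1

In an octahedral complex each vertex has one trans partner and four cis neighbours.
Each bipy is bidentate and must span two cis positions.
The distinct arrangements are (3 in all): NCS cis, H2O trans; NCS cis, H2O cis (chiral); NCS trans, H2O cis.
One of these lacks any improper symmetry element and so occurs as an enantiomeric pair, giving 3 + 1 = 4 stereoisomers in total.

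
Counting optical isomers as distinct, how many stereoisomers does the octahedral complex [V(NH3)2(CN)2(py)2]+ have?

6

Working through the distinct placements yields 5 geometric isomers: NH3 trans, CN trans, py trans; NH3 cis, CN trans, py cis; NH3 cis, CN cis, py trans; NH3 cis, CN cis, py cis (chiral); NH3 trans, CN cis, py cis.
One of these lacks any improper symmetry element and so occurs as an enantiomeric pair, giving 5 + 1 = 6 stereoisomers in total.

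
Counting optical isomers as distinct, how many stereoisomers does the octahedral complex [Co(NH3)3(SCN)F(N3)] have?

The six octahedral sites form three mutually perpendicular trans pairs.
Working through the distinct placements yields 4 geometric isomers: NH3 mer (3 arrangements); NH3 fac (chiral).
One of these lacks any improper symmetry element and so occurs as an enantiomeric pair, giving 4 + 1 = 5 stereoisomers in total.

5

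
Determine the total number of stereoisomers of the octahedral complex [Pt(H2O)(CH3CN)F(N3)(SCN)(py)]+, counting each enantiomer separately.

In an octahedral complex each vertex has one trans partner and four cis neighbours.
Exhaustive case analysis gives 15 geometric isomers.
Of these, 15 lack any improper symmetry element and so occur as enantiomeric pairs, giving 15 + 15 = 30 stereoisomers in total.

30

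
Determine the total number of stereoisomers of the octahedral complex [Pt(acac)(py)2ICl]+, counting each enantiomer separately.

The six octahedral sites form three mutually perpendicular trans pairs.
Each acac is bidentate and must span two cis positions.
There are 4 geometric isomers: py cis (3 arrangements, 2 chiral); py trans.
Of these, 2 lack any improper symmetry element and so occur as enantiomeric pairs, giving 4 + 2 = 6 stereoisomers in total.

6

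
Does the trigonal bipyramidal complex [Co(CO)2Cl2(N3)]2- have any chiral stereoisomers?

yes

Exhaustive case analysis gives 5 geometric isomers.
One of these lacks any improper symmetry element and so occurs as an enantiomeric pair, giving 5 + 1 = 6 stereoisomers in total.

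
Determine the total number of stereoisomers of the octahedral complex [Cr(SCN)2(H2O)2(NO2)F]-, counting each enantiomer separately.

8

An octahedron has six vertices in three trans pairs; every non-trans pair is cis.
Systematic placement gives 6 geometric isomers: SCN trans, H2O cis; SCN cis, H2O cis (3 arrangements, 2 chiral); SCN trans, H2O trans; SCN cis, H2O trans.
Of these, 2 lack any improper symmetry element and so occur as enantiomeric pairs, giving 6 + 2 = 8 stereoisomers in total.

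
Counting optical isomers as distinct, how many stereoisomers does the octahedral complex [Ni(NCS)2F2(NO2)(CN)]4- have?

The six octahedral sites form three mutually perpendicular trans pairs.
There are 6 geometric isomers: NCS cis, F cis (3 arrangements, 2 chiral); NCS trans, F cis; NCS cis, F trans; NCS trans, F trans.
Of these, 2 lack any improper symmetry element and so occur as enantiomeric pairs, giving 6 + 2 = 8 stereoisomers in total.

8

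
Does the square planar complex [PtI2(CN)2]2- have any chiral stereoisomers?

no

A square has two trans pairs of vertices; adjacent vertices are cis.
Systematic placement gives 2 geometric isomers: I cis; I trans.
Each arrangement has an internal mirror plane or centre of symmetry, so none is chiral.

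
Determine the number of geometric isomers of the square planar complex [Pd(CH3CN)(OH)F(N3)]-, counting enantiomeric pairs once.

Systematic placement gives 3 geometric isomers: (CH3CN/N3 trans, F/OH trans); (CH3CN/OH trans, F/N3 trans); (CH3CN/F trans, N3/OH trans).

3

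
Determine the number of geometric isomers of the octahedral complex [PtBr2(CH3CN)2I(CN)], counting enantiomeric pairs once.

6

In an octahedral complex each vertex has one trans partner and four cis neighbours.
Systematic placement gives 6 geometric isomers: Br trans, CH3CN trans; Br trans, CH3CN cis; Br cis, CH3CN cis (3 arrangements, 2 chiral); Br cis, CH3CN trans.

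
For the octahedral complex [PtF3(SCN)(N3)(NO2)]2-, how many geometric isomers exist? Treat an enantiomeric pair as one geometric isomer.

4

An octahedron has six vertices in three trans pairs; every non-trans pair is cis.
The distinct arrangements are (4 in all): F mer (3 arrangements); F fac (chiral).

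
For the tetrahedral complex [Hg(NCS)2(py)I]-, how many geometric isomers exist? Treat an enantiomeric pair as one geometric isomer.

1

All four vertices of a tetrahedron are equivalent and mutually adjacent, so cis/trans isomerism cannot arise.
Only one geometric arrangement is possible.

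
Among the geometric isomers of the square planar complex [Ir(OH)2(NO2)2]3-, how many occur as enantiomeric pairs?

A square has two trans pairs of vertices; adjacent vertices are cis.
There are 2 geometric isomers: OH cis; OH trans.
Each arrangement has an internal mirror plane or centre of symmetry, so none is chiral.

0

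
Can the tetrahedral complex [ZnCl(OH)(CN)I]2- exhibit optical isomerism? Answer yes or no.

yes

Only one geometric arrangement is possible; it has no improper symmetry element, so it exists as a pair of enantiomers (2 stereoisomers).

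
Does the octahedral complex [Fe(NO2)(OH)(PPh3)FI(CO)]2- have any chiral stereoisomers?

yes

The six octahedral sites form three mutually perpendicular trans pairs.
Exhaustive case analysis gives 15 geometric isomers.
Of these, 15 lack any improper symmetry element and so occur as enantiomeric pairs, giving 15 + 15 = 30 stereoisomers in total.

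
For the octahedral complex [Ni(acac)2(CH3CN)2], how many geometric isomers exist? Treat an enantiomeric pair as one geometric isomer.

2

In an octahedral complex each vertex has one trans partner and four cis neighbours.
Each acac is bidentate and must span two cis positions.
The distinct arrangements are (2 in all): CH3CN trans; CH3CN cis (chiral).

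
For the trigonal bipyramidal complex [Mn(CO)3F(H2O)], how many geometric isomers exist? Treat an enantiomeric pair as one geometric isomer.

4

There are 4 geometric isomers: F equatorial, H2O equatorial; F axial, H2O equatorial; F equatorial, H2O axial; F axial, H2O axial.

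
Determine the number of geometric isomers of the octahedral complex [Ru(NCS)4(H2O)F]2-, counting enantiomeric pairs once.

The six octahedral sites form three mutually perpendicular trans pairs.
Systematic placement gives 2 geometric isomers: H2O and F mutually trans; H2O and F mutually cis.

2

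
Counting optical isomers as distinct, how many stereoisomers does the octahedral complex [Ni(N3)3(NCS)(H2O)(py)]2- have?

An octahedron has six vertices in three trans pairs; every non-trans pair is cis.
Systematic placement gives 4 geometric isomers: N3 mer (3 arrangements); N3 fac (chiral).
One of these lacks any improper symmetry element and so occurs as an enantiomeric pair, giving 4 + 1 = 5 stereoisomers in total.

5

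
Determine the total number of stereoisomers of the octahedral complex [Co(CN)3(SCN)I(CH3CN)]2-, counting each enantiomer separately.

Systematic placement gives 4 geometric isomers: CN mer (3 arrangements); CN fac (chiral).
One of these lacks any improper symmetry element and so occurs as an enantiomeric pair, giving 4 + 1 = 5 stereoisomers in total.

5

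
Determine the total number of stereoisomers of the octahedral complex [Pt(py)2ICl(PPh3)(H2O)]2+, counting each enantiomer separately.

15

An octahedron has six vertices in three trans pairs; every non-trans pair is cis.
Exhaustive case analysis gives 9 geometric isomers.
Of these, 6 lack any improper symmetry element and so occur as enantiomeric pairs, giving 9 + 6 = 15 stereoisomers in total.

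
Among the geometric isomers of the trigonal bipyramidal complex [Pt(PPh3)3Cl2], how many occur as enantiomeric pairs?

Working through the distinct placements yields 3 geometric isomers: Cl both axial; Cl one axial, one equatorial; Cl both equatorial.
Each arrangement has an internal mirror plane or centre of symmetry, so none is chiral.

0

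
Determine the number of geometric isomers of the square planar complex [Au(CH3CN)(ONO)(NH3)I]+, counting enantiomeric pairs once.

A square has two trans pairs of vertices; adjacent vertices are cis.
Working through the distinct placements yields 3 geometric isomers: (CH3CN/NH3 trans, I/ONO trans); (CH3CN/ONO trans, I/NH3 trans); (CH3CN/I trans, NH3/ONO trans).

3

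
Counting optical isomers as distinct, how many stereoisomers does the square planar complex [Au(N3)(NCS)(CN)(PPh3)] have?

3

In a square planar complex each vertex has one trans partner and two cis neighbours.
There are 3 geometric isomers: (CN/NCS trans, N3/PPh3 trans); (CN/PPh3 trans, N3/NCS trans); (CN/N3 trans, NCS/PPh3 trans).
Each arrangement has an internal mirror plane or centre of symmetry, so none is chiral.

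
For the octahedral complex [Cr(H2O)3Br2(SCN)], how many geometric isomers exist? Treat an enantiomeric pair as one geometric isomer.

The six octahedral sites form three mutually perpendicular trans pairs.
Working through the distinct placements yields 3 geometric isomers: H2O mer, Br trans; H2O fac, Br cis; H2O mer, Br cis.

3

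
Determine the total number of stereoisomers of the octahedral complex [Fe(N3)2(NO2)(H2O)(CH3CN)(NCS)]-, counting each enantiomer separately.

15

The six octahedral sites form three mutually perpendicular trans pairs.
Exhaustive case analysis gives 9 geometric isomers.
Of these, 6 lack any improper symmetry element and so occur as enantiomeric pairs, giving 9 + 6 = 15 stereoisomers in total.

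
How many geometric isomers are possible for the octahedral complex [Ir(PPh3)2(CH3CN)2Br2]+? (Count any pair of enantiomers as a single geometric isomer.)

5

An octahedron has six vertices in three trans pairs; every non-trans pair is cis.
Working through the distinct placements yields 5 geometric isomers: PPh3 trans, CH3CN trans, Br trans; PPh3 cis, CH3CN cis, Br trans; PPh3 trans, CH3CN cis, Br cis; PPh3 cis, CH3CN cis, Br cis (chiral); PPh3 cis, CH3CN trans, Br cis.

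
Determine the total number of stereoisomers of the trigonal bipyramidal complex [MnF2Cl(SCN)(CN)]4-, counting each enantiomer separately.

10

Placing the ligands in turn and identifying arrangements related by rotation or reflection leaves 7 distinct geometric isomers.
Of these, 3 lack any improper symmetry element and so occur as enantiomeric pairs, giving 7 + 3 = 10 stereoisomers in total.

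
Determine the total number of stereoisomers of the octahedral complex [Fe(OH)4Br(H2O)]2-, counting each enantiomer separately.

In an octahedral complex each vertex has one trans partner and four cis neighbours.
Working through the distinct placements yields 2 geometric isomers: Br and H2O mutually trans; Br and H2O mutually cis.
Each arrangement has an internal mirror plane or centre of symmetry, so none is chiral.

2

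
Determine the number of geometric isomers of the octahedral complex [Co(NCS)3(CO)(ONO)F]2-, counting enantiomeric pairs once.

4

An octahedron has six vertices in three trans pairs; every non-trans pair is cis.
There are 4 geometric isomers: NCS mer (3 arrangements); NCS fac (chiral).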